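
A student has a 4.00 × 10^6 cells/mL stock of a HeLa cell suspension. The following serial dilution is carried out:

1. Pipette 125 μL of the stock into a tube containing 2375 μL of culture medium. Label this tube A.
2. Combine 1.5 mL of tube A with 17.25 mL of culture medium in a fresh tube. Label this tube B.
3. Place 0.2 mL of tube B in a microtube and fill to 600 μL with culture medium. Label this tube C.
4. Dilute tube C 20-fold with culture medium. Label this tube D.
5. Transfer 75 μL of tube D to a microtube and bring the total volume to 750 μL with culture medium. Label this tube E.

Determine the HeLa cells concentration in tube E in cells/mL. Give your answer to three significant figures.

26.7 cells/mL

Step 1: 125 μL + 2375 μL = 2500 μL total → factor 2500/125 = 20
Step 2: 1.5 mL + 17.25 mL = 18.75 mL total → factor 18.75/1.5 = 12.5
Step 3: 0.2 mL brought to 600 μL → factor 0.6/0.2 = 3
Step 4: 20-fold → factor 20
Step 5: 75 μL brought to 750 μL → factor 750/75 = 10
Overall dilution factor = 20 × 12.5 × 3 × 20 × 10 = 1.5 × 10^5
Final = 4.00 × 10^6 cells/mL / 1.5 × 10^5 = 26.7 cells/mL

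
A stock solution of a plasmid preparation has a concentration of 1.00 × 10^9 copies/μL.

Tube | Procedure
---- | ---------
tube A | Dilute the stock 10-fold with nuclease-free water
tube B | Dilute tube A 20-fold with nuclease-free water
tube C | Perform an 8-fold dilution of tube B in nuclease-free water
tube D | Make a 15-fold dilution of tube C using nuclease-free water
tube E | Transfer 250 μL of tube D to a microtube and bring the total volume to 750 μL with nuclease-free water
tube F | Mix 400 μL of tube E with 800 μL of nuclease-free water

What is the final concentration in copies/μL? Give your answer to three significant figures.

Step 1: 10-fold → factor 10
Step 2: 20-fold → factor 20
Step 3: 8-fold → factor 8
Step 4: 15-fold → factor 15
Step 5: 250 μL brought to 750 μL → factor 750/250 = 3
Step 6: 400 μL + 800 μL = 1200 μL total → factor 1200/400 = 3
Overall dilution factor = 10 × 20 × 8 × 15 × 3 × 3 = 2.16 × 10^5
Final = 1.00 × 10^9 copies/μL / 2.16 × 10^5 = 4.63 × 10^3 copies/μL

4.63 × 10^3 copies/μL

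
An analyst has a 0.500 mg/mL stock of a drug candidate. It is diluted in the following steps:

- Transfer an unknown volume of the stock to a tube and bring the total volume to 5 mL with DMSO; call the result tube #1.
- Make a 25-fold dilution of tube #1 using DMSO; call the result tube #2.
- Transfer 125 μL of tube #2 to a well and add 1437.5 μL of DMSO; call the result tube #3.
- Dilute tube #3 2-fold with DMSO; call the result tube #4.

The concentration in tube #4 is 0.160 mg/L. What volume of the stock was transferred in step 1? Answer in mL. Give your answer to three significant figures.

1.00 mL

Step 1: v brought to 5 mL → factor = 5 mL/v
Step 2: 25-fold → factor 25
Step 3: 125 μL + 1437.5 μL = 1562.5 μL total → factor 1562.5/125 = 12.5
Step 4: 2-fold → factor 2
Product of known-step factors = 625
Overall factor = 0.500 mg/mL / (0.160 mg/L) = 3125
Step-1 factor = 3125 / 625 = 5
v = 5 mL / 5 = 1.00 mL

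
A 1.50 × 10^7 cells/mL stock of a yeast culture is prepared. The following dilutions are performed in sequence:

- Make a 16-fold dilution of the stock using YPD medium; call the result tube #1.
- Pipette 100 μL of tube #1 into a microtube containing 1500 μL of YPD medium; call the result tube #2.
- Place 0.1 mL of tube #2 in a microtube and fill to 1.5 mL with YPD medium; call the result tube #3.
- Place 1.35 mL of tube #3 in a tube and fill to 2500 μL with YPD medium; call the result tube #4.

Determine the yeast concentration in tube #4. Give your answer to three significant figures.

2.11 × 10^3 cells/mL

Step 1: 16-fold → factor 16
Step 2: 100 μL + 1500 μL = 1600 μL total → factor 1600/100 = 16
Step 3: 0.1 mL brought to 1.5 mL → factor 1.5/0.1 = 15
Step 4: 1.35 mL brought to 2500 μL → factor 2.5/1.35 = 1.8519
Overall dilution factor = 16 × 16 × 15 × 1.8519 = 7111.1
Final = 1.50 × 10^7 cells/mL / 7111.1 = 2.11 × 10^3 cells/mL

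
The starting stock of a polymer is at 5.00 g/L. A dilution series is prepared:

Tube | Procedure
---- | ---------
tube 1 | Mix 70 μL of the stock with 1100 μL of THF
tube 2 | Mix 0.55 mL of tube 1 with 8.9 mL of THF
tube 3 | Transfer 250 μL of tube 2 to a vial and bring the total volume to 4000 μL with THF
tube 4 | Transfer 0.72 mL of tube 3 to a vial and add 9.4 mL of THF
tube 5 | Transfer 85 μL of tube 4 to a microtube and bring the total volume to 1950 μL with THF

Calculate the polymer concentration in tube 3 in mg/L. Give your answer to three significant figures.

Step 1: 70 μL + 1100 μL = 1170 μL total → factor 1170/70 = 16.714
Step 2: 0.55 mL + 8.9 mL = 9.45 mL total → factor 9.45/0.55 = 17.182
Step 3: 250 μL brought to 4000 μL → factor 4000/250 = 16
Dilution factor through tube 3 = 16.714 × 17.182 × 16 = 4594.9
[tube 3] = 5.00 g/L / 4594.9 = 0.001088 g/L = 1.09 mg/L

1.09 mg/L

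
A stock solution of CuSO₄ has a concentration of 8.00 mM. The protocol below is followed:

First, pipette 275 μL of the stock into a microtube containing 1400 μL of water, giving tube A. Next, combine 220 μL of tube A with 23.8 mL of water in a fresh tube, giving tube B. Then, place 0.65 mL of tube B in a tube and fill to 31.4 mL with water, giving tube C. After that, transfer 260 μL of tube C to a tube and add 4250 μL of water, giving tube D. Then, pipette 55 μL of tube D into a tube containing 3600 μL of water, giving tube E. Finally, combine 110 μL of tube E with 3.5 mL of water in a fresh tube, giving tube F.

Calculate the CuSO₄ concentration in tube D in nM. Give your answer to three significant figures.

Step 1: 275 μL + 1400 μL = 1675 μL total → factor 1675/275 = 6.0909
Step 2: 220 μL + 23.8 mL = 24020 μL total → factor 24020/220 = 109.18
Step 3: 0.65 mL brought to 31.4 mL → factor 31.4/0.65 = 48.308
Step 4: 260 μL + 4250 μL = 4510 μL total → factor 4510/260 = 17.346
Dilution factor through tube D = 6.0909 × 109.18 × 48.308 × 17.346 = 5.5725 × 10^5
[tube D] = 8.00 mM / 5.5725 × 10^5 = 1.436 × 10^-5 mM = 14.4 nM

14.4 nM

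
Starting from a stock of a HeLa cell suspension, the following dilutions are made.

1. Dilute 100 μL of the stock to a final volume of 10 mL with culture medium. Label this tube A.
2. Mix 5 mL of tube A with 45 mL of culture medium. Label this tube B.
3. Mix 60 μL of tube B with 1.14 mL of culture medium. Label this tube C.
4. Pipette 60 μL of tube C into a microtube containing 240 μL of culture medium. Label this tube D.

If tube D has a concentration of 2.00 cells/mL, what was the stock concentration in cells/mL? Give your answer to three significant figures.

Step 1: 100 μL brought to 10 mL → factor 10000/100 = 100
Step 2: 5 mL + 45 mL = 50 mL total → factor 50/5 = 10
Step 3: 60 μL + 1.14 mL = 1200 μL total → factor 1200/60 = 20
Step 4: 60 μL + 240 μL = 300 μL total → factor 300/60 = 5
Overall dilution factor = 100 × 10 × 20 × 5 = 1 × 10^5
Stock = 2.00 cells/mL × 1 × 10^5 = 2.00 × 10^5 cells/mL

2.00 × 10^5 cells/mL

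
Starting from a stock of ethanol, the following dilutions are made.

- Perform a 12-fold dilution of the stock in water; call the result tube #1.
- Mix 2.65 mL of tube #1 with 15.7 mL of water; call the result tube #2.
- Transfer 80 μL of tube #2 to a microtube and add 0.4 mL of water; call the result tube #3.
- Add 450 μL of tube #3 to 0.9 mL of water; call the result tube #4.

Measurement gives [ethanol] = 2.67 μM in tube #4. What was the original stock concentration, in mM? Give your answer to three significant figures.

3.99 mM

Step 1: 12-fold → factor 12
Step 2: 2.65 mL + 15.7 mL = 18.35 mL total → factor 18.35/2.65 = 6.9245
Step 3: 80 μL + 0.4 mL = 480 μL total → factor 480/80 = 6
Step 4: 450 μL + 0.9 mL = 1350 μL total → factor 1350/450 = 3
Overall dilution factor = 12 × 6.9245 × 6 × 3 = 1495.7
Stock = 2.67 μM × 1495.7 = 3994 μM = 3.99 mM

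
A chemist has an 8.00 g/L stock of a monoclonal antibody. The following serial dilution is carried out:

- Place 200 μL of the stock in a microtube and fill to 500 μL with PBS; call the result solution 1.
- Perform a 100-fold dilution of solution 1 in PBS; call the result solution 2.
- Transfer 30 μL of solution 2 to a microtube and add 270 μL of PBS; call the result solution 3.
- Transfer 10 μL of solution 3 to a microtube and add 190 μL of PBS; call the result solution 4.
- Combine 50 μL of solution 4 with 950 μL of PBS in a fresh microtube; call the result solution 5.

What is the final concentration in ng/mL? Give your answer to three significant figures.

8.00 ng/mL

Step 1: 200 μL brought to 500 μL → factor 500/200 = 2.5
Step 2: 100-fold → factor 100
Step 3: 30 μL + 270 μL = 300 μL total → factor 300/30 = 10
Step 4: 10 μL + 190 μL = 200 μL total → factor 200/10 = 20
Step 5: 50 μL + 950 μL = 1000 μL total → factor 1000/50 = 20
Overall dilution factor = 2.5 × 100 × 10 × 20 × 20 = 1 × 10^6
Final = 8.00 g/L / 1 × 10^6 = 8.000 × 10^-6 g/L = 8.00 ng/mL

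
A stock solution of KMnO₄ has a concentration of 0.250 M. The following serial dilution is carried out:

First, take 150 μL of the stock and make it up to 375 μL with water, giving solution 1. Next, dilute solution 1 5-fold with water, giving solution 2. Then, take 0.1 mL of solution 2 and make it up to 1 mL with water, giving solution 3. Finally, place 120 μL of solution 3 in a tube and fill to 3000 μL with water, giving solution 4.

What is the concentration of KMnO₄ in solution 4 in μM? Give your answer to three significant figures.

80.0 μM

Step 1: 150 μL brought to 375 μL → factor 375/150 = 2.5
Step 2: 5-fold → factor 5
Step 3: 0.1 mL brought to 1 mL → factor 1/0.1 = 10
Step 4: 120 μL brought to 3000 μL → factor 3000/120 = 25
Overall dilution factor = 2.5 × 5 × 10 × 25 = 3125
Final = 0.250 M / 3125 = 8.000 × 10^-5 M = 80.0 μM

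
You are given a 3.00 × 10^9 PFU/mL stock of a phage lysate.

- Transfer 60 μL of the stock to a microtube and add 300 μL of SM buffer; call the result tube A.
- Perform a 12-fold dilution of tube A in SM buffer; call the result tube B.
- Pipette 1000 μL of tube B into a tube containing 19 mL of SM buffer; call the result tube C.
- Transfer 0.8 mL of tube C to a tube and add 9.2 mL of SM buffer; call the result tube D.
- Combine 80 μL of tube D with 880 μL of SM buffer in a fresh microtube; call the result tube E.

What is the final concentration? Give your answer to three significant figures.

1.39 × 10^4 PFU/mL

Step 1: 60 μL + 300 μL = 360 μL total → factor 360/60 = 6
Step 2: 12-fold → factor 12
Step 3: 1000 μL + 19 mL = 20000 μL total → factor 20000/1000 = 20
Step 4: 0.8 mL + 9.2 mL = 10 mL total → factor 10/0.8 = 12.5
Step 5: 80 μL + 880 μL = 960 μL total → factor 960/80 = 12
Overall dilution factor = 6 × 12 × 20 × 12.5 × 12 = 2.16 × 10^5
Final = 3.00 × 10^9 PFU/mL / 2.16 × 10^5 = 1.39 × 10^4 PFU/mL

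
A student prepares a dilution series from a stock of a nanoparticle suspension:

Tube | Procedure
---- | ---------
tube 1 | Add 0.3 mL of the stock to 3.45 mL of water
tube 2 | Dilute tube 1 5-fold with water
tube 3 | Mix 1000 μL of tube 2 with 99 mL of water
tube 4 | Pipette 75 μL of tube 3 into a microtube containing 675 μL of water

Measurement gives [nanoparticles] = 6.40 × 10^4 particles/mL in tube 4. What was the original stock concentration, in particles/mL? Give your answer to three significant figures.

4.00 × 10^9 particles/mL

Step 1: 0.3 mL + 3.45 mL = 3.75 mL total → factor 3.75/0.3 = 12.5
Step 2: 5-fold → factor 5
Step 3: 1000 μL + 99 mL = 1 × 10^5 μL total → factor 1 × 10^5/1000 = 100
Step 4: 75 μL + 675 μL = 750 μL total → factor 750/75 = 10
Overall dilution factor = 12.5 × 5 × 100 × 10 = 62500
Stock = 6.40 × 10^4 particles/mL × 62500 = 4.00 × 10^9 particles/mL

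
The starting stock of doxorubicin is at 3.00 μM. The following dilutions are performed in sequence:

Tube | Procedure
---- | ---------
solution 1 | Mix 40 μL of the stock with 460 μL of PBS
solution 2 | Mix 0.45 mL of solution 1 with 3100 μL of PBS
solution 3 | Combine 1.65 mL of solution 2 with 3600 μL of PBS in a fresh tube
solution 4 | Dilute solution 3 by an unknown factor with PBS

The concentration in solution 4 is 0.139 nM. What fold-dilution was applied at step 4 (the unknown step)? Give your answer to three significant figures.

68.8-fold

Step 1: 40 μL + 460 μL = 500 μL total → factor 500/40 = 12.5
Step 2: 0.45 mL + 3100 μL = 3.55 mL total → factor 3.55/0.45 = 7.8889
Step 3: 1.65 mL + 3600 μL = 5.25 mL total → factor 5.25/1.65 = 3.1818
Step 4: unknown factor x
Product of known-step factors = 313.76
Overall factor = 3.00 μM / (0.139 nM) = 21583
x = 21583 / 313.76 = 68.8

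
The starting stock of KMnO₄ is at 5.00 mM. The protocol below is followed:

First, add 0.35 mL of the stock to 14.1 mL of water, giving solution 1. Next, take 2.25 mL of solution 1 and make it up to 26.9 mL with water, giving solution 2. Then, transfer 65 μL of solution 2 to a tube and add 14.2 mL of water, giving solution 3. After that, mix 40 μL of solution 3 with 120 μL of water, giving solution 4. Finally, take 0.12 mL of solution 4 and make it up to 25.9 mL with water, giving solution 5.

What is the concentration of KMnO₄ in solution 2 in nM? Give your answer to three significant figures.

1.01 × 10^4 nM

Step 1: 0.35 mL + 14.1 mL = 14.45 mL total → factor 14.45/0.35 = 41.286
Step 2: 2.25 mL brought to 26.9 mL → factor 26.9/2.25 = 11.956
Dilution factor through solution 2 = 41.286 × 11.956 = 493.59
[solution 2] = 5.00 mM / 493.59 = 0.01013 mM = 1.01 × 10^4 nM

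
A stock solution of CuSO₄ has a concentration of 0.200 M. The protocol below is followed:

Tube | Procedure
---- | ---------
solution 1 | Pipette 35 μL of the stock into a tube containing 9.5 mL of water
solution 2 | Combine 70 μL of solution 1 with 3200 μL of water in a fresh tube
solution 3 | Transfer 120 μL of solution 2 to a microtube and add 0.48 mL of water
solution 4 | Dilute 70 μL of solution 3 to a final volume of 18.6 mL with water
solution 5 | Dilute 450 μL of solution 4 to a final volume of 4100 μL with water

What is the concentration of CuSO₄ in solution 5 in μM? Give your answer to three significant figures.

Step 1: 35 μL + 9.5 mL = 9535 μL total → factor 9535/35 = 272.43
Step 2: 70 μL + 3200 μL = 3270 μL total → factor 3270/70 = 46.714
Step 3: 120 μL + 0.48 mL = 600 μL total → factor 600/120 = 5
Step 4: 70 μL brought to 18.6 mL → factor 18600/70 = 265.71
Step 5: 450 μL brought to 4100 μL → factor 4100/450 = 9.1111
Overall dilution factor = 272.43 × 46.714 × 5 × 265.71 × 9.1111 = 1.5405 × 10^8
Final = 0.200 M / 1.5405 × 10^8 = 1.298 × 10^-9 M = 0.00130 μM

0.00130 μM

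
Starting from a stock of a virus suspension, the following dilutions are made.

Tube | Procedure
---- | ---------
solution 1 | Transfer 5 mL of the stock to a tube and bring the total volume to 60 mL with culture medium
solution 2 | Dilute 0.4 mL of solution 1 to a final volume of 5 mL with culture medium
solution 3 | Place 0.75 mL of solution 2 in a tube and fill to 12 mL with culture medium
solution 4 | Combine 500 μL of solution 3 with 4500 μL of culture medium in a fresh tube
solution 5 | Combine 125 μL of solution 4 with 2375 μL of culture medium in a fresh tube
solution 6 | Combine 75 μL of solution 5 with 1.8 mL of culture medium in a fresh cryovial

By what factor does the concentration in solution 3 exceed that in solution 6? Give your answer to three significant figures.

Step 1: 5 mL brought to 60 mL → factor 60/5 = 12
Step 2: 0.4 mL brought to 5 mL → factor 5/0.4 = 12.5
Step 3: 0.75 mL brought to 12 mL → factor 12/0.75 = 16
Step 4: 500 μL + 4500 μL = 5000 μL total → factor 5000/500 = 10
Step 5: 125 μL + 2375 μL = 2500 μL total → factor 2500/125 = 20
Step 6: 75 μL + 1.8 mL = 1875 μL total → factor 1875/75 = 25
Dilution factor to solution 3 = 2400; to solution 6 = 1.2 × 10^7
[solution 3]/[solution 6] = (factor to solution 6)/(factor to solution 3) = 1.2 × 10^7/2400 = 5.00 × 10^3

5.00 × 10^3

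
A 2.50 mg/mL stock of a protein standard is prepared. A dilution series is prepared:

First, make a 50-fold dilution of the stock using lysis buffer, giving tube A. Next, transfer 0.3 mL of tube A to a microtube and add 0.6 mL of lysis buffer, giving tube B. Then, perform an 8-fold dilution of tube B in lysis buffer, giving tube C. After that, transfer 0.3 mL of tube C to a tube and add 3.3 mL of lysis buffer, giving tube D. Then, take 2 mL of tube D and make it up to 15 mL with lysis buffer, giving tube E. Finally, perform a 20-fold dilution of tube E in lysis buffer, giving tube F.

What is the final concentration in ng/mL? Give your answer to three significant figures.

1.16 ng/mL

Step 1: 50-fold → factor 50
Step 2: 0.3 mL + 0.6 mL = 0.9 mL total → factor 0.9/0.3 = 3
Step 3: 8-fold → factor 8
Step 4: 0.3 mL + 3.3 mL = 3.6 mL total → factor 3.6/0.3 = 12
Step 5: 2 mL brought to 15 mL → factor 15/2 = 7.5
Step 6: 20-fold → factor 20
Overall dilution factor = 50 × 3 × 8 × 12 × 7.5 × 20 = 2.16 × 10^6
Final = 2.50 mg/mL / 2.16 × 10^6 = 1.157 × 10^-6 mg/mL = 1.16 ng/mL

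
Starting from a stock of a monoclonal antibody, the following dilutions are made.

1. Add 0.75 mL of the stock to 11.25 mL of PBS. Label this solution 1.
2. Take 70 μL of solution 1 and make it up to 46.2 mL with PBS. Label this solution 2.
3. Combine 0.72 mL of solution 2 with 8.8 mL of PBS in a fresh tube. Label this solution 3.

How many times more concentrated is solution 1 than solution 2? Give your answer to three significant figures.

Step 1: 0.75 mL + 11.25 mL = 12 mL total → factor 12/0.75 = 16
Step 2: 70 μL brought to 46.2 mL → factor 46200/70 = 660
Dilution factor to solution 1 = 16; to solution 2 = 10560
[solution 1]/[solution 2] = (factor to solution 2)/(factor to solution 1) = 10560/16 = 660

660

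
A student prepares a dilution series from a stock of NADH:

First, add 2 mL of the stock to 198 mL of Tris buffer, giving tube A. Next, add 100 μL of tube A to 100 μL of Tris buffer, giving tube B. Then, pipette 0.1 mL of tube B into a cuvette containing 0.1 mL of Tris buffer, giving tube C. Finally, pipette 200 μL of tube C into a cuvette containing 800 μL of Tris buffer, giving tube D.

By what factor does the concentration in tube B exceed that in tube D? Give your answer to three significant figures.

10.0

Step 1: 2 mL + 198 mL = 200 mL total → factor 200/2 = 100
Step 2: 100 μL + 100 μL = 200 μL total → factor 200/100 = 2
Step 3: 0.1 mL + 0.1 mL = 0.2 mL total → factor 0.2/0.1 = 2
Step 4: 200 μL + 800 μL = 1000 μL total → factor 1000/200 = 5
Dilution factor to tube B = 200; to tube D = 2000
[tube B]/[tube D] = (factor to tube D)/(factor to tube B) = 2000/200 = 10.0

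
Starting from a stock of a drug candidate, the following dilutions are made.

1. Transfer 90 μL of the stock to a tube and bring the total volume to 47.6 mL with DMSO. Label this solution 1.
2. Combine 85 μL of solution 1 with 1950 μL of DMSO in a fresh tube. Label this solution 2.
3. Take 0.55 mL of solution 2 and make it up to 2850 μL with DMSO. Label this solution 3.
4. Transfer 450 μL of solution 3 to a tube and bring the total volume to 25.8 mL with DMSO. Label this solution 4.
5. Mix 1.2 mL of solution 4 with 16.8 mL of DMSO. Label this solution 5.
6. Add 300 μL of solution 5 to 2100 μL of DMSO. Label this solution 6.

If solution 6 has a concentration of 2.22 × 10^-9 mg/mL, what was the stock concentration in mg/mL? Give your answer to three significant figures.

1.00 mg/mL

Step 1: 90 μL brought to 47.6 mL → factor 47600/90 = 528.89
Step 2: 85 μL + 1950 μL = 2035 μL total → factor 2035/85 = 23.941
Step 3: 0.55 mL brought to 2850 μL → factor 2.85/0.55 = 5.1818
Step 4: 450 μL brought to 25.8 mL → factor 25800/450 = 57.333
Step 5: 1.2 mL + 16.8 mL = 18 mL total → factor 18/1.2 = 15
Step 6: 300 μL + 2100 μL = 2400 μL total → factor 2400/300 = 8
Overall dilution factor = 528.89 × 23.941 × 5.1818 × 57.333 × 15 × 8 = 4.5142 × 10^8
Stock = 2.22 × 10^-9 mg/mL × 4.5142 × 10^8 = 1.00 mg/mL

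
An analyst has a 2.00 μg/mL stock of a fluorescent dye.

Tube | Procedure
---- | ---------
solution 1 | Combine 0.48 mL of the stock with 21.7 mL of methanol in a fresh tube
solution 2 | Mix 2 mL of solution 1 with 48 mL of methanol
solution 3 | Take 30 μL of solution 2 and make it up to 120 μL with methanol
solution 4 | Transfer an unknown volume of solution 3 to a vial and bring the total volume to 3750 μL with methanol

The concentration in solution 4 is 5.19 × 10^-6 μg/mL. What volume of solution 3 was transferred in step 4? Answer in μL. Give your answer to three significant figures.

Step 1: 0.48 mL + 21.7 mL = 22.18 mL total → factor 22.18/0.48 = 46.208
Step 2: 2 mL + 48 mL = 50 mL total → factor 50/2 = 25
Step 3: 30 μL brought to 120 μL → factor 120/30 = 4
Step 4: v brought to 3750 μL → factor = 3750 μL/v
Product of known-step factors = 4620.8
Overall factor = 2.00 μg/mL / (5.19 × 10^-6 μg/mL) = 3.8536 × 10^5
Step-4 factor = 3.8536 × 10^5 / 4620.8 = 83.395
v = 3750 μL / 83.395 = 45.0 μL

45.0 μL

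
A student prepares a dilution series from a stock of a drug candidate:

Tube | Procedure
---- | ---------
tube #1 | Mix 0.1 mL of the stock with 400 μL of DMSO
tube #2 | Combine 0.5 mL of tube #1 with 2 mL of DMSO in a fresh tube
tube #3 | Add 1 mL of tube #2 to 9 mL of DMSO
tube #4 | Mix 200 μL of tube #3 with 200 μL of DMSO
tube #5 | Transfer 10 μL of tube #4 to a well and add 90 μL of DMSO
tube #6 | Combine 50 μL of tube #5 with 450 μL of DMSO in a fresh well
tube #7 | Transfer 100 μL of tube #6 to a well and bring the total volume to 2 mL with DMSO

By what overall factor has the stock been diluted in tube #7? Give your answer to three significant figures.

Step 1: 0.1 mL + 400 μL = 0.5 mL total → factor 0.5/0.1 = 5
Step 2: 0.5 mL + 2 mL = 2.5 mL total → factor 2.5/0.5 = 5
Step 3: 1 mL + 9 mL = 10 mL total → factor 10/1 = 10
Step 4: 200 μL + 200 μL = 400 μL total → factor 400/200 = 2
Step 5: 10 μL + 90 μL = 100 μL total → factor 100/10 = 10
Step 6: 50 μL + 450 μL = 500 μL total → factor 500/50 = 10
Step 7: 100 μL brought to 2 mL → factor 2000/100 = 20
Overall dilution factor = 5 × 5 × 10 × 2 × 10 × 10 × 20 = 1 × 10^6

1.00 × 10^6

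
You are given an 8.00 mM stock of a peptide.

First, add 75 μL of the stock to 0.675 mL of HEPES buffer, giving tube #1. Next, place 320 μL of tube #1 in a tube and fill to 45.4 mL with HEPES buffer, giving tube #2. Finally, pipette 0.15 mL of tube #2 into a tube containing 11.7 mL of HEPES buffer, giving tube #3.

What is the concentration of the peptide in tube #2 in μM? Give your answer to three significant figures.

5.64 μM

Step 1: 75 μL + 0.675 mL = 750 μL total → factor 750/75 = 10
Step 2: 320 μL brought to 45.4 mL → factor 45400/320 = 141.88
Dilution factor through tube #2 = 10 × 141.88 = 1418.8
[tube #2] = 8.00 mM / 1418.8 = 0.005639 mM = 5.64 μM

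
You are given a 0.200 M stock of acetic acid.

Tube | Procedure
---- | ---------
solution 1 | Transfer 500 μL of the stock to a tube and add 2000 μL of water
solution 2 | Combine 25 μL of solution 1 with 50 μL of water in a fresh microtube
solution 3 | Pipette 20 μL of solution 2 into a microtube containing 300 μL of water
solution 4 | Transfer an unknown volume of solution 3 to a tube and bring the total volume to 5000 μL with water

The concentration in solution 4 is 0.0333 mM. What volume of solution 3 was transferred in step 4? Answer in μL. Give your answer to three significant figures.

200 μL

Step 1: 500 μL + 2000 μL = 2500 μL total → factor 2500/500 = 5
Step 2: 25 μL + 50 μL = 75 μL total → factor 75/25 = 3
Step 3: 20 μL + 300 μL = 320 μL total → factor 320/20 = 16
Step 4: v brought to 5000 μL → factor = 5000 μL/v
Product of known-step factors = 240
Overall factor = 0.200 M / (0.0333 mM) = 6006
Step-4 factor = 6006 / 240 = 25.025
v = 5000 μL / 25.025 = 200 μL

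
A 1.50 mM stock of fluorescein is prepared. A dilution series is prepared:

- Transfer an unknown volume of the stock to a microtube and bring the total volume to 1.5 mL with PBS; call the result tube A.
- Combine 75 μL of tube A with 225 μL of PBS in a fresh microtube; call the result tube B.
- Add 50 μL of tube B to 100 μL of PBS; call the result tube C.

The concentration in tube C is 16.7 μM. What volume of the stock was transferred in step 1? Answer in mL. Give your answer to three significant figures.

Step 1: v brought to 1.5 mL → factor = 1.5 mL/v
Step 2: 75 μL + 225 μL = 300 μL total → factor 300/75 = 4
Step 3: 50 μL + 100 μL = 150 μL total → factor 150/50 = 3
Product of known-step factors = 12
Overall factor = 1.50 mM / (16.7 μM) = 89.82
Step-1 factor = 89.82 / 12 = 7.485
v = 1.5 mL / 7.485 = 0.200 mL

0.200 mL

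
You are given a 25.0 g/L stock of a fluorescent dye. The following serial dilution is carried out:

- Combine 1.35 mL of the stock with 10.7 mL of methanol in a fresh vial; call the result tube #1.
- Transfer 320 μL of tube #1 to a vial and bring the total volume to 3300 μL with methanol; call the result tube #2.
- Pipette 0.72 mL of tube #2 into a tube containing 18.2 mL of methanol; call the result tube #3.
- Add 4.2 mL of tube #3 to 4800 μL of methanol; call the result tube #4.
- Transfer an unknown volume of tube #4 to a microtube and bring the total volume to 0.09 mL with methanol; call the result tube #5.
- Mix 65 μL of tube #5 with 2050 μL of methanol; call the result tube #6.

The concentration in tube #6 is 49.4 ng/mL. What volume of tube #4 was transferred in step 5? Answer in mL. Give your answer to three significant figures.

0.0300 mL

Step 1: 1.35 mL + 10.7 mL = 12.05 mL total → factor 12.05/1.35 = 8.9259
Step 2: 320 μL brought to 3300 μL → factor 3300/320 = 10.312
Step 3: 0.72 mL + 18.2 mL = 18.92 mL total → factor 18.92/0.72 = 26.278
Step 4: 4.2 mL + 4800 μL = 9 mL total → factor 9/4.2 = 2.1429
Step 5: v brought to 0.09 mL → factor = 0.09 mL/v
Step 6: 65 μL + 2050 μL = 2115 μL total → factor 2115/65 = 32.538
Product of known-step factors = 1.6865 × 10^5
Overall factor = 25.0 g/L / (49.4 ng/mL) = 5.0607 × 10^5
Step-5 factor = 5.0607 × 10^5 / 1.6865 × 10^5 = 3.0007
v = 0.09 mL / 3.0007 = 0.0300 mL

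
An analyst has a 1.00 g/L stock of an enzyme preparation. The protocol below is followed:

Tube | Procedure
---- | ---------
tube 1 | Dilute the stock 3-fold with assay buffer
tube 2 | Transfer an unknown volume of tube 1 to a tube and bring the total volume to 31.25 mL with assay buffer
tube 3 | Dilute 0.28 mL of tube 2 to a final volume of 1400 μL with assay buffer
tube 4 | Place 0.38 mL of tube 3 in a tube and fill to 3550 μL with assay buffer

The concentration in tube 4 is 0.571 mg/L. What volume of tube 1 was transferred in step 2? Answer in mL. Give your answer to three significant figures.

Step 1: 3-fold → factor 3
Step 2: v brought to 31.25 mL → factor = 31.25 mL/v
Step 3: 0.28 mL brought to 1400 μL → factor 1.4/0.28 = 5
Step 4: 0.38 mL brought to 3550 μL → factor 3.55/0.38 = 9.3421
Product of known-step factors = 140.13
Overall factor = 1.00 g/L / (0.571 mg/L) = 1751.3
Step-2 factor = 1751.3 / 140.13 = 12.498
v = 31.25 mL / 12.498 = 2.50 mL

2.50 mL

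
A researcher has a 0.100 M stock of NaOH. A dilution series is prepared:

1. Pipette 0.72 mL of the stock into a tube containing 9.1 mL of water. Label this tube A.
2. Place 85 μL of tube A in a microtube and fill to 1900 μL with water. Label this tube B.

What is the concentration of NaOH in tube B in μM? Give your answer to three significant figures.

Step 1: 0.72 mL + 9.1 mL = 9.82 mL total → factor 9.82/0.72 = 13.639
Step 2: 85 μL brought to 1900 μL → factor 1900/85 = 22.353
Overall dilution factor = 13.639 × 22.353 = 304.87
Final = 0.100 M / 304.87 = 0.0003280 M = 328 μM

328 μM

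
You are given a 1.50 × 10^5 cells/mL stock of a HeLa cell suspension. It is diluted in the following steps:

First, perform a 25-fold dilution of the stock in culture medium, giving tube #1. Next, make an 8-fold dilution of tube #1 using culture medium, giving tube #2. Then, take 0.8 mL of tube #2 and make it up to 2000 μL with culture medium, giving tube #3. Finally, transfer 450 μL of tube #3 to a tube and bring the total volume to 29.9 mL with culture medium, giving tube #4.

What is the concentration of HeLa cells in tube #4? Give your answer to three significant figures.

Step 1: 25-fold → factor 25
Step 2: 8-fold → factor 8
Step 3: 0.8 mL brought to 2000 μL → factor 2/0.8 = 2.5
Step 4: 450 μL brought to 29.9 mL → factor 29900/450 = 66.444
Overall dilution factor = 25 × 8 × 2.5 × 66.444 = 33222
Final = 1.50 × 10^5 cells/mL / 33222 = 4.52 cells/mL

4.52 cells/mL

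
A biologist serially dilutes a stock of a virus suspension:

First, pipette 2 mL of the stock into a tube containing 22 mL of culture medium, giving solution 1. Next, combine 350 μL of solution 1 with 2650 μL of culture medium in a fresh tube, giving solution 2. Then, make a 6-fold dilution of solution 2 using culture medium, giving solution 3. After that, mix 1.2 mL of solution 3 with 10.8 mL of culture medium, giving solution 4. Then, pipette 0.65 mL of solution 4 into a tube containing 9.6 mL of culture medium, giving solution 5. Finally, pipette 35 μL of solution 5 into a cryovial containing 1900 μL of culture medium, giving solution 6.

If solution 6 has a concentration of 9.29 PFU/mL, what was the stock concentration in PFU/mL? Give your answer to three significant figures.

Step 1: 2 mL + 22 mL = 24 mL total → factor 24/2 = 12
Step 2: 350 μL + 2650 μL = 3000 μL total → factor 3000/350 = 8.5714
Step 3: 6-fold → factor 6
Step 4: 1.2 mL + 10.8 mL = 12 mL total → factor 12/1.2 = 10
Step 5: 0.65 mL + 9.6 mL = 10.25 mL total → factor 10.25/0.65 = 15.769
Step 6: 35 μL + 1900 μL = 1935 μL total → factor 1935/35 = 55.286
Overall dilution factor = 12 × 8.5714 × 6 × 10 × 15.769 × 55.286 = 5.3803 × 10^6
Stock = 9.29 PFU/mL × 5.3803 × 10^6 = 5.00 × 10^7 PFU/mL

5.00 × 10^7 PFU/mL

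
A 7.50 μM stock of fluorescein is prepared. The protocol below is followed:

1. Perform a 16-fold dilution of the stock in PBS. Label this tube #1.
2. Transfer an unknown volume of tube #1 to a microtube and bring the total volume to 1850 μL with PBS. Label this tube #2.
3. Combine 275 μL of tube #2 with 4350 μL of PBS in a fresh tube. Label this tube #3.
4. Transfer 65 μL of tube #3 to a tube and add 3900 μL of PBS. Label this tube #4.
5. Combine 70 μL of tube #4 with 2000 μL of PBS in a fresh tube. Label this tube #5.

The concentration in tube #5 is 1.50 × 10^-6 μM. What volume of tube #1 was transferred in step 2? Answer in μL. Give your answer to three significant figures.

180 μL

Step 1: 16-fold → factor 16
Step 2: v brought to 1850 μL → factor = 1850 μL/v
Step 3: 275 μL + 4350 μL = 4625 μL total → factor 4625/275 = 16.818
Step 4: 65 μL + 3900 μL = 3965 μL total → factor 3965/65 = 61
Step 5: 70 μL + 2000 μL = 2070 μL total → factor 2070/70 = 29.571
Product of known-step factors = 4.854 × 10^5
Overall factor = 7.50 μM / (1.50 × 10^-6 μM) = 5 × 10^6
Step-2 factor = 5 × 10^6 / 4.854 × 10^5 = 10.301
v = 1850 μL / 10.301 = 180 μL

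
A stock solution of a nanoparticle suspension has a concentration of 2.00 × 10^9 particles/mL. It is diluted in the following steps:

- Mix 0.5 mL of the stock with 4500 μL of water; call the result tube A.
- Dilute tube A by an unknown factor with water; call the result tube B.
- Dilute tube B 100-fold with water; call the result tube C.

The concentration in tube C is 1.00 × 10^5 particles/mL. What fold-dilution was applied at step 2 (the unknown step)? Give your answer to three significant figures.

Step 1: 0.5 mL + 4500 μL = 5 mL total → factor 5/0.5 = 10
Step 2: unknown factor x
Step 3: 100-fold → factor 100
Product of known-step factors = 1000
Overall factor = 2.00 × 10^9 particles/mL / (1.00 × 10^5 particles/mL) = 20000
x = 20000 / 1000 = 20.0

20.0-fold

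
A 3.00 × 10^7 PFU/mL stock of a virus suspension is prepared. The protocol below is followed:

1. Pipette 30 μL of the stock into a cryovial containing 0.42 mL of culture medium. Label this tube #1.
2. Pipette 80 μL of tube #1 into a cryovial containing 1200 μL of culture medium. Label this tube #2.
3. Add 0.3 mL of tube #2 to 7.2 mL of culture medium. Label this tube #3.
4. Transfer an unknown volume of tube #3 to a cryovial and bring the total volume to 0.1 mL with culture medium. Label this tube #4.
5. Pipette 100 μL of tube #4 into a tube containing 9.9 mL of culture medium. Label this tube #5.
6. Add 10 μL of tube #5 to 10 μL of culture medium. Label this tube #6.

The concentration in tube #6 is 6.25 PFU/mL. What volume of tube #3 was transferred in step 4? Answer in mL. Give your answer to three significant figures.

Step 1: 30 μL + 0.42 mL = 450 μL total → factor 450/30 = 15
Step 2: 80 μL + 1200 μL = 1280 μL total → factor 1280/80 = 16
Step 3: 0.3 mL + 7.2 mL = 7.5 mL total → factor 7.5/0.3 = 25
Step 4: v brought to 0.1 mL → factor = 0.1 mL/v
Step 5: 100 μL + 9.9 mL = 10000 μL total → factor 10000/100 = 100
Step 6: 10 μL + 10 μL = 20 μL total → factor 20/10 = 2
Product of known-step factors = 1.2 × 10^6
Overall factor = 3.00 × 10^7 PFU/mL / (6.25 PFU/mL) = 4.8 × 10^6
Step-4 factor = 4.8 × 10^6 / 1.2 × 10^6 = 4
v = 0.1 mL / 4 = 0.0250 mL

0.0250 mL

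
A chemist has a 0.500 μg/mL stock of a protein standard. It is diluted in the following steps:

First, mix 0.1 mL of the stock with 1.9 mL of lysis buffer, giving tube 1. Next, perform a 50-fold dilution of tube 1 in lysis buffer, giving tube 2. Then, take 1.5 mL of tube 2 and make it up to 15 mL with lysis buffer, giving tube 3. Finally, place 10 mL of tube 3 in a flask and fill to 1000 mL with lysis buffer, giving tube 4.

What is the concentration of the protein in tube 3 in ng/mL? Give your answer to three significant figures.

0.0500 ng/mL

Step 1: 0.1 mL + 1.9 mL = 2 mL total → factor 2/0.1 = 20
Step 2: 50-fold → factor 50
Step 3: 1.5 mL brought to 15 mL → factor 15/1.5 = 10
Dilution factor through tube 3 = 20 × 50 × 10 = 10000
[tube 3] = 0.500 μg/mL / 10000 = 5.000 × 10^-5 μg/mL = 0.0500 ng/mL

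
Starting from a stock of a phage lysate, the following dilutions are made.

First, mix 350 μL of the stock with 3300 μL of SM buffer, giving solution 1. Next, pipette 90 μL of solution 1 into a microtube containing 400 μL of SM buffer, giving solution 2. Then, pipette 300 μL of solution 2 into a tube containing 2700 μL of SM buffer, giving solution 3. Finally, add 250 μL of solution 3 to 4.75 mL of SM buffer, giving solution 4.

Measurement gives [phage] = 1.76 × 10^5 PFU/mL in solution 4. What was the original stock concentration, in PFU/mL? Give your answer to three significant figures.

Step 1: 350 μL + 3300 μL = 3650 μL total → factor 3650/350 = 10.429
Step 2: 90 μL + 400 μL = 490 μL total → factor 490/90 = 5.4444
Step 3: 300 μL + 2700 μL = 3000 μL total → factor 3000/300 = 10
Step 4: 250 μL + 4.75 mL = 5000 μL total → factor 5000/250 = 20
Overall dilution factor = 10.429 × 5.4444 × 10 × 20 = 11356
Stock = 1.76 × 10^5 PFU/mL × 11356 = 2.00 × 10^9 PFU/mL

2.00 × 10^9 PFU/mL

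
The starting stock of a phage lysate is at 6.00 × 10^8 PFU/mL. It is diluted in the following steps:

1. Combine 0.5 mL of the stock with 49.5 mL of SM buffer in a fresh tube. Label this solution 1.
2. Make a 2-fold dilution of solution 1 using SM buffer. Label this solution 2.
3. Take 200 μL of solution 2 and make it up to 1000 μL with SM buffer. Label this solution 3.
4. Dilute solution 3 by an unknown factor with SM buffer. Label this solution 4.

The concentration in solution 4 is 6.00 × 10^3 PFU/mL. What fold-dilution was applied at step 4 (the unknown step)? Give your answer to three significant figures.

100-fold

Step 1: 0.5 mL + 49.5 mL = 50 mL total → factor 50/0.5 = 100
Step 2: 2-fold → factor 2
Step 3: 200 μL brought to 1000 μL → factor 1000/200 = 5
Step 4: unknown factor x
Product of known-step factors = 1000
Overall factor = 6.00 × 10^8 PFU/mL / (6.00 × 10^3 PFU/mL) = 1 × 10^5
x = 1 × 10^5 / 1000 = 100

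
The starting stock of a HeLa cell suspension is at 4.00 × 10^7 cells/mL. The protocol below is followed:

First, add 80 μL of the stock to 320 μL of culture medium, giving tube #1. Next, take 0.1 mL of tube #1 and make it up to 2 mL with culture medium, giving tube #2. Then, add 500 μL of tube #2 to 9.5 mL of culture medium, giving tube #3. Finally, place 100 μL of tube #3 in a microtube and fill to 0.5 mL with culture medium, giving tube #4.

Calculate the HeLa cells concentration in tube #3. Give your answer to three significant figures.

Step 1: 80 μL + 320 μL = 400 μL total → factor 400/80 = 5
Step 2: 0.1 mL brought to 2 mL → factor 2/0.1 = 20
Step 3: 500 μL + 9.5 mL = 10000 μL total → factor 10000/500 = 20
Dilution factor through tube #3 = 5 × 20 × 20 = 2000
[tube #3] = 4.00 × 10^7 cells/mL / 2000 = 2.00 × 10^4 cells/mL

2.00 × 10^4 cells/mL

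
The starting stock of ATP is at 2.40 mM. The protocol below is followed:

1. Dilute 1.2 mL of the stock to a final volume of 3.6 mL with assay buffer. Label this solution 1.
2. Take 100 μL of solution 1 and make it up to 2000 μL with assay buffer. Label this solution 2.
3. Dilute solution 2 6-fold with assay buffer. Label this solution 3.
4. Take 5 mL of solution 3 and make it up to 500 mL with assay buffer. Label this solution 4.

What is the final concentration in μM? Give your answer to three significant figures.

0.0667 μM

Step 1: 1.2 mL brought to 3.6 mL → factor 3.6/1.2 = 3
Step 2: 100 μL brought to 2000 μL → factor 2000/100 = 20
Step 3: 6-fold → factor 6
Step 4: 5 mL brought to 500 mL → factor 500/5 = 100
Overall dilution factor = 3 × 20 × 6 × 100 = 36000
Final = 2.40 mM / 36000 = 6.667 × 10^-5 mM = 0.0667 μM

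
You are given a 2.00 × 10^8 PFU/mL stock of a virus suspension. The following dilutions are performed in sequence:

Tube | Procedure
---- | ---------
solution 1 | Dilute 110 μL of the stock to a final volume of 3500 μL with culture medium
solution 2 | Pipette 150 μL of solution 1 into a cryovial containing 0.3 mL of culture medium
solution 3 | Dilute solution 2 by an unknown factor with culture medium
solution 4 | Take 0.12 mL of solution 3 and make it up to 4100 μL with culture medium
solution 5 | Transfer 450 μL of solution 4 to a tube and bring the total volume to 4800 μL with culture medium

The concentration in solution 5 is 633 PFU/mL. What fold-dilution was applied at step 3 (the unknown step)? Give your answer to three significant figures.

9.08-fold

Step 1: 110 μL brought to 3500 μL → factor 3500/110 = 31.818
Step 2: 150 μL + 0.3 mL = 450 μL total → factor 450/150 = 3
Step 3: unknown factor x
Step 4: 0.12 mL brought to 4100 μL → factor 4.1/0.12 = 34.167
Step 5: 450 μL brought to 4800 μL → factor 4800/450 = 10.667
Product of known-step factors = 34788
Overall factor = 2.00 × 10^8 PFU/mL / (633 PFU/mL) = 3.1596 × 10^5
x = 3.1596 × 10^5 / 34788 = 9.08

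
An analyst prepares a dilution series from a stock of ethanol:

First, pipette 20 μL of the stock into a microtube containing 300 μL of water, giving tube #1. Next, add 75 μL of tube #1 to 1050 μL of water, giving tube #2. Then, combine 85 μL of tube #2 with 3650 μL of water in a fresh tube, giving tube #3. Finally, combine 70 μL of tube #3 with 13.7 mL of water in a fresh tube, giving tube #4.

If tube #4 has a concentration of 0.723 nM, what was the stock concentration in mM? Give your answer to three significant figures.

Step 1: 20 μL + 300 μL = 320 μL total → factor 320/20 = 16
Step 2: 75 μL + 1050 μL = 1125 μL total → factor 1125/75 = 15
Step 3: 85 μL + 3650 μL = 3735 μL total → factor 3735/85 = 43.941
Step 4: 70 μL + 13.7 mL = 13770 μL total → factor 13770/70 = 196.71
Overall dilution factor = 16 × 15 × 43.941 × 196.71 = 2.0745 × 10^6
Stock = 0.723 nM × 2.0745 × 10^6 = 1.500 × 10^6 nM = 1.50 mM

1.50 mM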